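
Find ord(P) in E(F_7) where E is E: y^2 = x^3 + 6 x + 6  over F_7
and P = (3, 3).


Compute successive multiples of P until we hit O:
  1P = (3, 3)
  2P = (5, 0)
  3P = (3, 4)
  4P = O

ord(P) = 4


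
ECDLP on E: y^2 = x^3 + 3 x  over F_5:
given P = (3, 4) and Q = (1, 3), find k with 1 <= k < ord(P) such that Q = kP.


Enumerate multiples of P until we hit Q = (1, 3):
  1P = (3, 4)
  2P = (4, 1)
  3P = (2, 3)
  4P = (1, 3)
Match found at i = 4.

k = 4


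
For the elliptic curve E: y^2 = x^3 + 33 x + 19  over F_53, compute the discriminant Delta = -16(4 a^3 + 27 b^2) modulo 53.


4 a^3 + 27 b^2 = 4*33^3 + 27*19^2 = 143748 + 9747 = 153495
Delta = -16 * (153495) = -2455920
Delta mod 53 = 47

Delta = 47 (mod 53)


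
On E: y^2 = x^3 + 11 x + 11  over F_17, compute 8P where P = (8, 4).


k = 8 = 1000_2 (binary, LSB first: 0001)
Double-and-add from P = (8, 4):
  bit 0 = 0: acc unchanged = O
  bit 1 = 0: acc unchanged = O
  bit 2 = 0: acc unchanged = O
  bit 3 = 1: acc = O + (5, 15) = (5, 15)

8P = (5, 15)


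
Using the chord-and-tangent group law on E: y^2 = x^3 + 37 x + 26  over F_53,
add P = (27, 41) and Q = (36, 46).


P != Q, so use the chord formula.
s = (y2 - y1) / (x2 - x1) = (5) / (9) mod 53 = 30
x3 = s^2 - x1 - x2 mod 53 = 30^2 - 27 - 36 = 42
y3 = s (x1 - x3) - y1 mod 53 = 30 * (27 - 42) - 41 = 39

P + Q = (42, 39)


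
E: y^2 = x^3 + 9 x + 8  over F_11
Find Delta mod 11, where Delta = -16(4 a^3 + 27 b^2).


4 a^3 + 27 b^2 = 4*9^3 + 27*8^2 = 2916 + 1728 = 4644
Delta = -16 * (4644) = -74304
Delta mod 11 = 1

Delta = 1 (mod 11)


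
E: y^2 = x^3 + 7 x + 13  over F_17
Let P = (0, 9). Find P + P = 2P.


Doubling: s = (3 x1^2 + a) / (2 y1)
s = (3*0^2 + 7) / (2*9) mod 17 = 7
x3 = s^2 - 2 x1 mod 17 = 7^2 - 2*0 = 15
y3 = s (x1 - x3) - y1 mod 17 = 7 * (0 - 15) - 9 = 5

2P = (15, 5)


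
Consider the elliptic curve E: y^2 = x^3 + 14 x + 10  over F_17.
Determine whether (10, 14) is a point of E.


Check whether y^2 = x^3 + 14 x + 10 (mod 17) for (x, y) = (10, 14).
LHS: y^2 = 14^2 mod 17 = 9
RHS: x^3 + 14 x + 10 = 10^3 + 14*10 + 10 mod 17 = 11
LHS != RHS

No, not on the curve


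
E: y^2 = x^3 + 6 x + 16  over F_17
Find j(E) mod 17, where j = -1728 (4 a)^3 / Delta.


Delta = -16(4 a^3 + 27 b^2) mod 17 = 7
-1728 * (4 a)^3 = -1728 * (4*6)^3 mod 17 = 1
j = 1 * 7^(-1) mod 17 = 5

j = 5 (mod 17)


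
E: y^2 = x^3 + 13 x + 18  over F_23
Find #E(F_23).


For each x in F_23, count y with y^2 = x^3 + 13 x + 18 mod 23:
  x = 0: RHS = 18, y in [8, 15]  -> 2 point(s)
  x = 1: RHS = 9, y in [3, 20]  -> 2 point(s)
  x = 2: RHS = 6, y in [11, 12]  -> 2 point(s)
  x = 5: RHS = 1, y in [1, 22]  -> 2 point(s)
  x = 6: RHS = 13, y in [6, 17]  -> 2 point(s)
  x = 8: RHS = 13, y in [6, 17]  -> 2 point(s)
  x = 9: RHS = 13, y in [6, 17]  -> 2 point(s)
  x = 12: RHS = 16, y in [4, 19]  -> 2 point(s)
  x = 14: RHS = 0, y in [0]  -> 1 point(s)
  x = 15: RHS = 0, y in [0]  -> 1 point(s)
  x = 17: RHS = 0, y in [0]  -> 1 point(s)
  x = 18: RHS = 12, y in [9, 14]  -> 2 point(s)
  x = 22: RHS = 4, y in [2, 21]  -> 2 point(s)
Affine points: 23. Add the point at infinity: total = 24.

#E(F_23) = 24


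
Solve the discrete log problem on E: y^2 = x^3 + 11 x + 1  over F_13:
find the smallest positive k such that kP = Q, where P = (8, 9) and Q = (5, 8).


Enumerate multiples of P until we hit Q = (5, 8):
  1P = (8, 9)
  2P = (11, 7)
  3P = (6, 7)
  4P = (0, 12)
  5P = (9, 6)
  6P = (5, 8)
Match found at i = 6.

k = 6


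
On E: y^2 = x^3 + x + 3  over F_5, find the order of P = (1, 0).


Compute successive multiples of P until we hit O:
  1P = (1, 0)
  2P = O

ord(P) = 2


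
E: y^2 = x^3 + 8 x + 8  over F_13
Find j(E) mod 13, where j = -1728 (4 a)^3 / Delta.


Delta = -16(4 a^3 + 27 b^2) mod 13 = 8
-1728 * (4 a)^3 = -1728 * (4*8)^3 mod 13 = 8
j = 8 * 8^(-1) mod 13 = 1

j = 1 (mod 13)


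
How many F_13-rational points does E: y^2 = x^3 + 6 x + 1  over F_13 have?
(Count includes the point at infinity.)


For each x in F_13, count y with y^2 = x^3 + 6 x + 1 mod 13:
  x = 0: RHS = 1, y in [1, 12]  -> 2 point(s)
  x = 5: RHS = 0, y in [0]  -> 1 point(s)
  x = 7: RHS = 9, y in [3, 10]  -> 2 point(s)
  x = 9: RHS = 4, y in [2, 11]  -> 2 point(s)
Affine points: 7. Add the point at infinity: total = 8.

#E(F_13) = 8


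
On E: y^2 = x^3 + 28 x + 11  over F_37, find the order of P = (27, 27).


Compute successive multiples of P until we hit O:
  1P = (27, 27)
  2P = (27, 10)
  3P = O

ord(P) = 3


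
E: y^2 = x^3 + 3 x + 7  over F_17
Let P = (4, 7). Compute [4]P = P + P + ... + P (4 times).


k = 4 = 100_2 (binary, LSB first: 001)
Double-and-add from P = (4, 7):
  bit 0 = 0: acc unchanged = O
  bit 1 = 0: acc unchanged = O
  bit 2 = 1: acc = O + (8, 4) = (8, 4)

4P = (8, 4)


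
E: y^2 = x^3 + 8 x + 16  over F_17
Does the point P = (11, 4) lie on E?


Check whether y^2 = x^3 + 8 x + 16 (mod 17) for (x, y) = (11, 4).
LHS: y^2 = 4^2 mod 17 = 16
RHS: x^3 + 8 x + 16 = 11^3 + 8*11 + 16 mod 17 = 7
LHS != RHS

No, not on the curve


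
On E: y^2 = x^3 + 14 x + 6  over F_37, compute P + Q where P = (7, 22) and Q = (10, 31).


P != Q, so use the chord formula.
s = (y2 - y1) / (x2 - x1) = (9) / (3) mod 37 = 3
x3 = s^2 - x1 - x2 mod 37 = 3^2 - 7 - 10 = 29
y3 = s (x1 - x3) - y1 mod 37 = 3 * (7 - 29) - 22 = 23

P + Q = (29, 23)


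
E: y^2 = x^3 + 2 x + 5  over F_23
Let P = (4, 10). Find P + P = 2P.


Doubling: s = (3 x1^2 + a) / (2 y1)
s = (3*4^2 + 2) / (2*10) mod 23 = 14
x3 = s^2 - 2 x1 mod 23 = 14^2 - 2*4 = 4
y3 = s (x1 - x3) - y1 mod 23 = 14 * (4 - 4) - 10 = 13

2P = (4, 13)


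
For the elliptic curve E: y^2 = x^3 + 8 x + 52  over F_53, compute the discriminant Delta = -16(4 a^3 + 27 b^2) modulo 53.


4 a^3 + 27 b^2 = 4*8^3 + 27*52^2 = 2048 + 73008 = 75056
Delta = -16 * (75056) = -1200896
Delta mod 53 = 31

Delta = 31 (mod 53)


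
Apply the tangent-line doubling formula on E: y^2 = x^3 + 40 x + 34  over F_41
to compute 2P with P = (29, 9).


Doubling: s = (3 x1^2 + a) / (2 y1)
s = (3*29^2 + 40) / (2*9) mod 41 = 8
x3 = s^2 - 2 x1 mod 41 = 8^2 - 2*29 = 6
y3 = s (x1 - x3) - y1 mod 41 = 8 * (29 - 6) - 9 = 11

2P = (6, 11)


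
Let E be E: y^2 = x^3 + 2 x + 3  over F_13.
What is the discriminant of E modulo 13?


4 a^3 + 27 b^2 = 4*2^3 + 27*3^2 = 32 + 243 = 275
Delta = -16 * (275) = -4400
Delta mod 13 = 7

Delta = 7 (mod 13)


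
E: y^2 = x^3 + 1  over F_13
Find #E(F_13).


For each x in F_13, count y with y^2 = x^3 + 0 x + 1 mod 13:
  x = 0: RHS = 1, y in [1, 12]  -> 2 point(s)
  x = 2: RHS = 9, y in [3, 10]  -> 2 point(s)
  x = 4: RHS = 0, y in [0]  -> 1 point(s)
  x = 5: RHS = 9, y in [3, 10]  -> 2 point(s)
  x = 6: RHS = 9, y in [3, 10]  -> 2 point(s)
  x = 10: RHS = 0, y in [0]  -> 1 point(s)
  x = 12: RHS = 0, y in [0]  -> 1 point(s)
Affine points: 11. Add the point at infinity: total = 12.

#E(F_13) = 12


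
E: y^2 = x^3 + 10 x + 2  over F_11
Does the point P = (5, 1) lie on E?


Check whether y^2 = x^3 + 10 x + 2 (mod 11) for (x, y) = (5, 1).
LHS: y^2 = 1^2 mod 11 = 1
RHS: x^3 + 10 x + 2 = 5^3 + 10*5 + 2 mod 11 = 1
LHS = RHS

Yes, on the curve


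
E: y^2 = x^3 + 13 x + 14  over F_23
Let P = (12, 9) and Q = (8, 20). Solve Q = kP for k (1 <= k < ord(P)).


Enumerate multiples of P until we hit Q = (8, 20):
  1P = (12, 9)
  2P = (8, 3)
  3P = (11, 4)
  4P = (2, 18)
  5P = (22, 0)
  6P = (2, 5)
  7P = (11, 19)
  8P = (8, 20)
Match found at i = 8.

k = 8


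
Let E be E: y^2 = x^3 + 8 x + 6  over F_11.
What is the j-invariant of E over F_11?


Delta = -16(4 a^3 + 27 b^2) mod 11 = 3
-1728 * (4 a)^3 = -1728 * (4*8)^3 mod 11 = 1
j = 1 * 3^(-1) mod 11 = 4

j = 4 (mod 11)


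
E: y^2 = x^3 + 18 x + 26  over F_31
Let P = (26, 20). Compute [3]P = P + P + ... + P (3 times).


k = 3 = 11_2 (binary, LSB first: 11)
Double-and-add from P = (26, 20):
  bit 0 = 1: acc = O + (26, 20) = (26, 20)
  bit 1 = 1: acc = (26, 20) + (10, 11) = (9, 7)

3P = (9, 7)


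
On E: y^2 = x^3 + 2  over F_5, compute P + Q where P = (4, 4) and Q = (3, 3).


P != Q, so use the chord formula.
s = (y2 - y1) / (x2 - x1) = (4) / (4) mod 5 = 1
x3 = s^2 - x1 - x2 mod 5 = 1^2 - 4 - 3 = 4
y3 = s (x1 - x3) - y1 mod 5 = 1 * (4 - 4) - 4 = 1

P + Q = (4, 1)


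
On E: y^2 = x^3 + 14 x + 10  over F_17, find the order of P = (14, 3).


Compute successive multiples of P until we hit O:
  1P = (14, 3)
  2P = (5, 16)
  3P = (11, 4)
  4P = (11, 13)
  5P = (5, 1)
  6P = (14, 14)
  7P = O

ord(P) = 7


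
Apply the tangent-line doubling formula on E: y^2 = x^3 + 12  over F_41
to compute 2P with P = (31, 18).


Doubling: s = (3 x1^2 + a) / (2 y1)
s = (3*31^2 + 0) / (2*18) mod 41 = 22
x3 = s^2 - 2 x1 mod 41 = 22^2 - 2*31 = 12
y3 = s (x1 - x3) - y1 mod 41 = 22 * (31 - 12) - 18 = 31

2P = (12, 31)


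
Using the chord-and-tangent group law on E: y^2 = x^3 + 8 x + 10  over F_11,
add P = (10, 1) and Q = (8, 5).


P != Q, so use the chord formula.
s = (y2 - y1) / (x2 - x1) = (4) / (9) mod 11 = 9
x3 = s^2 - x1 - x2 mod 11 = 9^2 - 10 - 8 = 8
y3 = s (x1 - x3) - y1 mod 11 = 9 * (10 - 8) - 1 = 6

P + Q = (8, 6)


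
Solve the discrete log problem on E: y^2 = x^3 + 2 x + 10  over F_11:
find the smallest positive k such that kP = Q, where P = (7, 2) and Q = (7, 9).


Enumerate multiples of P until we hit Q = (7, 9):
  1P = (7, 2)
  2P = (2, 0)
  3P = (7, 9)
Match found at i = 3.

k = 3


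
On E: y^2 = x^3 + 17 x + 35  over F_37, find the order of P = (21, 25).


Compute successive multiples of P until we hit O:
  1P = (21, 25)
  2P = (28, 2)
  3P = (29, 33)
  4P = (25, 8)
  5P = (16, 0)
  6P = (25, 29)
  7P = (29, 4)
  8P = (28, 35)
  ... (continuing to 10P)
  10P = O

ord(P) = 10


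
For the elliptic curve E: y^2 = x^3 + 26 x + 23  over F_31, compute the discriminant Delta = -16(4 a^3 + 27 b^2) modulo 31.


4 a^3 + 27 b^2 = 4*26^3 + 27*23^2 = 70304 + 14283 = 84587
Delta = -16 * (84587) = -1353392
Delta mod 31 = 6

Delta = 6 (mod 31)


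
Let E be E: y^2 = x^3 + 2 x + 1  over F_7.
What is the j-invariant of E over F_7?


Delta = -16(4 a^3 + 27 b^2) mod 7 = 1
-1728 * (4 a)^3 = -1728 * (4*2)^3 mod 7 = 1
j = 1 * 1^(-1) mod 7 = 1

j = 1 (mod 7)


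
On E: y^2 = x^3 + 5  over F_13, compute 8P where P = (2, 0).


k = 8 = 1000_2 (binary, LSB first: 0001)
Double-and-add from P = (2, 0):
  bit 0 = 0: acc unchanged = O
  bit 1 = 0: acc unchanged = O
  bit 2 = 0: acc unchanged = O
  bit 3 = 1: acc = O + O = O

8P = O


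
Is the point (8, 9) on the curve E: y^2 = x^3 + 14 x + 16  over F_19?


Check whether y^2 = x^3 + 14 x + 16 (mod 19) for (x, y) = (8, 9).
LHS: y^2 = 9^2 mod 19 = 5
RHS: x^3 + 14 x + 16 = 8^3 + 14*8 + 16 mod 19 = 13
LHS != RHS

No, not on the curve


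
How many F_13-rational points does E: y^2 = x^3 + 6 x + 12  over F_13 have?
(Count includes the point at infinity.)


For each x in F_13, count y with y^2 = x^3 + 6 x + 12 mod 13:
  x = 0: RHS = 12, y in [5, 8]  -> 2 point(s)
  x = 4: RHS = 9, y in [3, 10]  -> 2 point(s)
  x = 6: RHS = 4, y in [2, 11]  -> 2 point(s)
  x = 8: RHS = 0, y in [0]  -> 1 point(s)
Affine points: 7. Add the point at infinity: total = 8.

#E(F_13) = 8


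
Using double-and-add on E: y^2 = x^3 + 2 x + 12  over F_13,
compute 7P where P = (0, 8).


k = 7 = 111_2 (binary, LSB first: 111)
Double-and-add from P = (0, 8):
  bit 0 = 1: acc = O + (0, 8) = (0, 8)
  bit 1 = 1: acc = (0, 8) + (12, 10) = (5, 2)
  bit 2 = 1: acc = (5, 2) + (11, 0) = (0, 5)

7P = (0, 5)


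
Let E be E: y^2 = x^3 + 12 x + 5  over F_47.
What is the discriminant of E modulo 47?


4 a^3 + 27 b^2 = 4*12^3 + 27*5^2 = 6912 + 675 = 7587
Delta = -16 * (7587) = -121392
Delta mod 47 = 9

Delta = 9 (mod 47)


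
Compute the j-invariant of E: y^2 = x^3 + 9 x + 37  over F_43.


Delta = -16(4 a^3 + 27 b^2) mod 43 = 13
-1728 * (4 a)^3 = -1728 * (4*9)^3 mod 43 = 35
j = 35 * 13^(-1) mod 43 = 6

j = 6 (mod 43)


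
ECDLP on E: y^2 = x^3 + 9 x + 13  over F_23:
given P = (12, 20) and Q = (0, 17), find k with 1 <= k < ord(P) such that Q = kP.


Enumerate multiples of P until we hit Q = (0, 17):
  1P = (12, 20)
  2P = (2, 4)
  3P = (18, 21)
  4P = (9, 15)
  5P = (15, 21)
  6P = (14, 10)
  7P = (22, 7)
  8P = (13, 2)
  9P = (0, 17)
Match found at i = 9.

k = 9


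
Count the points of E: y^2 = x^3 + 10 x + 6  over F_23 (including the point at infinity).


For each x in F_23, count y with y^2 = x^3 + 10 x + 6 mod 23:
  x = 0: RHS = 6, y in [11, 12]  -> 2 point(s)
  x = 4: RHS = 18, y in [8, 15]  -> 2 point(s)
  x = 6: RHS = 6, y in [11, 12]  -> 2 point(s)
  x = 8: RHS = 0, y in [0]  -> 1 point(s)
  x = 10: RHS = 2, y in [5, 18]  -> 2 point(s)
  x = 15: RHS = 12, y in [9, 14]  -> 2 point(s)
  x = 17: RHS = 6, y in [11, 12]  -> 2 point(s)
  x = 20: RHS = 18, y in [8, 15]  -> 2 point(s)
  x = 21: RHS = 1, y in [1, 22]  -> 2 point(s)
  x = 22: RHS = 18, y in [8, 15]  -> 2 point(s)
Affine points: 19. Add the point at infinity: total = 20.

#E(F_23) = 20


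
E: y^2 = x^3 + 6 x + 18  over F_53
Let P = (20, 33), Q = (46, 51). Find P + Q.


P != Q, so use the chord formula.
s = (y2 - y1) / (x2 - x1) = (18) / (26) mod 53 = 17
x3 = s^2 - x1 - x2 mod 53 = 17^2 - 20 - 46 = 11
y3 = s (x1 - x3) - y1 mod 53 = 17 * (20 - 11) - 33 = 14

P + Q = (11, 14)


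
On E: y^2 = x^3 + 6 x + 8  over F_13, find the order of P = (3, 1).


Compute successive multiples of P until we hit O:
  1P = (3, 1)
  2P = (3, 12)
  3P = O

ord(P) = 3


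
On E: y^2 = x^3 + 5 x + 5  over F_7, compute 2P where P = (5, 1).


Doubling: s = (3 x1^2 + a) / (2 y1)
s = (3*5^2 + 5) / (2*1) mod 7 = 5
x3 = s^2 - 2 x1 mod 7 = 5^2 - 2*5 = 1
y3 = s (x1 - x3) - y1 mod 7 = 5 * (5 - 1) - 1 = 5

2P = (1, 5)


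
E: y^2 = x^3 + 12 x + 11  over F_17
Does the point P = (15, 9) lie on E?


Check whether y^2 = x^3 + 12 x + 11 (mod 17) for (x, y) = (15, 9).
LHS: y^2 = 9^2 mod 17 = 13
RHS: x^3 + 12 x + 11 = 15^3 + 12*15 + 11 mod 17 = 13
LHS = RHS

Yes, on the curve


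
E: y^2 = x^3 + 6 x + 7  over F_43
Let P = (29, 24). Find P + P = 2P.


Doubling: s = (3 x1^2 + a) / (2 y1)
s = (3*29^2 + 6) / (2*24) mod 43 = 7
x3 = s^2 - 2 x1 mod 43 = 7^2 - 2*29 = 34
y3 = s (x1 - x3) - y1 mod 43 = 7 * (29 - 34) - 24 = 27

2P = (34, 27)


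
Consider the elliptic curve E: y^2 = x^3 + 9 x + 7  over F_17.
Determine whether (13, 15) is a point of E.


Check whether y^2 = x^3 + 9 x + 7 (mod 17) for (x, y) = (13, 15).
LHS: y^2 = 15^2 mod 17 = 4
RHS: x^3 + 9 x + 7 = 13^3 + 9*13 + 7 mod 17 = 9
LHS != RHS

No, not on the curve


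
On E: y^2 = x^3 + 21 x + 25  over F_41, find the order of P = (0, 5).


Compute successive multiples of P until we hit O:
  1P = (0, 5)
  2P = (4, 3)
  3P = (27, 29)
  4P = (32, 3)
  5P = (5, 3)
  6P = (5, 38)
  7P = (32, 38)
  8P = (27, 12)
  ... (continuing to 11P)
  11P = O

ord(P) = 11


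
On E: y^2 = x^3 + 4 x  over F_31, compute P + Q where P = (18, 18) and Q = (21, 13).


P != Q, so use the chord formula.
s = (y2 - y1) / (x2 - x1) = (26) / (3) mod 31 = 19
x3 = s^2 - x1 - x2 mod 31 = 19^2 - 18 - 21 = 12
y3 = s (x1 - x3) - y1 mod 31 = 19 * (18 - 12) - 18 = 3

P + Q = (12, 3)


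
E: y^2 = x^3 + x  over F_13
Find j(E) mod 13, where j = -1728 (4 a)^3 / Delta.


Delta = -16(4 a^3 + 27 b^2) mod 13 = 1
-1728 * (4 a)^3 = -1728 * (4*1)^3 mod 13 = 12
j = 12 * 1^(-1) mod 13 = 12

j = 12 (mod 13)


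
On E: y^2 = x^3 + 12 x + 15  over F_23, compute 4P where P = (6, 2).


k = 4 = 100_2 (binary, LSB first: 001)
Double-and-add from P = (6, 2):
  bit 0 = 0: acc unchanged = O
  bit 1 = 0: acc unchanged = O
  bit 2 = 1: acc = O + (22, 5) = (22, 5)

4P = (22, 5)


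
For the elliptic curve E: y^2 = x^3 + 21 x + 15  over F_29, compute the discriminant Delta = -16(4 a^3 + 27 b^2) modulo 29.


4 a^3 + 27 b^2 = 4*21^3 + 27*15^2 = 37044 + 6075 = 43119
Delta = -16 * (43119) = -689904
Delta mod 29 = 6

Delta = 6 (mod 29)


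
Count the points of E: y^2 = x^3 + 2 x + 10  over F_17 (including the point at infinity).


For each x in F_17, count y with y^2 = x^3 + 2 x + 10 mod 17:
  x = 1: RHS = 13, y in [8, 9]  -> 2 point(s)
  x = 3: RHS = 9, y in [3, 14]  -> 2 point(s)
  x = 5: RHS = 9, y in [3, 14]  -> 2 point(s)
  x = 6: RHS = 0, y in [0]  -> 1 point(s)
  x = 9: RHS = 9, y in [3, 14]  -> 2 point(s)
  x = 15: RHS = 15, y in [7, 10]  -> 2 point(s)
Affine points: 11. Add the point at infinity: total = 12.

#E(F_17) = 12


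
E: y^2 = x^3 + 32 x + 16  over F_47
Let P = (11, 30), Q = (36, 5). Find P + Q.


P != Q, so use the chord formula.
s = (y2 - y1) / (x2 - x1) = (22) / (25) mod 47 = 46
x3 = s^2 - x1 - x2 mod 47 = 46^2 - 11 - 36 = 1
y3 = s (x1 - x3) - y1 mod 47 = 46 * (11 - 1) - 30 = 7

P + Q = (1, 7)


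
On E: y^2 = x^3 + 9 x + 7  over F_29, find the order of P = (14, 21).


Compute successive multiples of P until we hit O:
  1P = (14, 21)
  2P = (7, 6)
  3P = (12, 4)
  4P = (10, 13)
  5P = (9, 18)
  6P = (11, 4)
  7P = (20, 3)
  8P = (4, 7)
  ... (continuing to 31P)
  31P = O

ord(P) = 31


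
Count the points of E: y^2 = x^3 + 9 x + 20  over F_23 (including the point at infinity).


For each x in F_23, count y with y^2 = x^3 + 9 x + 20 mod 23:
  x = 2: RHS = 0, y in [0]  -> 1 point(s)
  x = 5: RHS = 6, y in [11, 12]  -> 2 point(s)
  x = 7: RHS = 12, y in [9, 14]  -> 2 point(s)
  x = 8: RHS = 6, y in [11, 12]  -> 2 point(s)
  x = 9: RHS = 2, y in [5, 18]  -> 2 point(s)
  x = 10: RHS = 6, y in [11, 12]  -> 2 point(s)
  x = 11: RHS = 1, y in [1, 22]  -> 2 point(s)
  x = 12: RHS = 16, y in [4, 19]  -> 2 point(s)
  x = 17: RHS = 3, y in [7, 16]  -> 2 point(s)
  x = 19: RHS = 12, y in [9, 14]  -> 2 point(s)
  x = 20: RHS = 12, y in [9, 14]  -> 2 point(s)
Affine points: 21. Add the point at infinity: total = 22.

#E(F_23) = 22


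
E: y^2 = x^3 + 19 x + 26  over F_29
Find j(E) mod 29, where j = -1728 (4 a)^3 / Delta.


Delta = -16(4 a^3 + 27 b^2) mod 29 = 24
-1728 * (4 a)^3 = -1728 * (4*19)^3 mod 29 = 7
j = 7 * 24^(-1) mod 29 = 16

j = 16 (mod 29)


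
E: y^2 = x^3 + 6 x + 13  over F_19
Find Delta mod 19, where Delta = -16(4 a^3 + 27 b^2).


4 a^3 + 27 b^2 = 4*6^3 + 27*13^2 = 864 + 4563 = 5427
Delta = -16 * (5427) = -86832
Delta mod 19 = 17

Delta = 17 (mod 19)


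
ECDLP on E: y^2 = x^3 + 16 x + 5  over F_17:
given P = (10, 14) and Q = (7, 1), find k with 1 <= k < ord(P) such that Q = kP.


Enumerate multiples of P until we hit Q = (7, 1):
  1P = (10, 14)
  2P = (13, 8)
  3P = (15, 13)
  4P = (7, 16)
  5P = (8, 13)
  6P = (12, 2)
  7P = (14, 10)
  8P = (11, 4)
  9P = (11, 13)
  10P = (14, 7)
  11P = (12, 15)
  12P = (8, 4)
  13P = (7, 1)
Match found at i = 13.

k = 13


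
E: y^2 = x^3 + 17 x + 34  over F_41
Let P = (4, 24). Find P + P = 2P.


Doubling: s = (3 x1^2 + a) / (2 y1)
s = (3*4^2 + 17) / (2*24) mod 41 = 21
x3 = s^2 - 2 x1 mod 41 = 21^2 - 2*4 = 23
y3 = s (x1 - x3) - y1 mod 41 = 21 * (4 - 23) - 24 = 28

2P = (23, 28)


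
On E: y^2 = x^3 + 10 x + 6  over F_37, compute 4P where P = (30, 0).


k = 4 = 100_2 (binary, LSB first: 001)
Double-and-add from P = (30, 0):
  bit 0 = 0: acc unchanged = O
  bit 1 = 0: acc unchanged = O
  bit 2 = 1: acc = O + O = O

4P = O


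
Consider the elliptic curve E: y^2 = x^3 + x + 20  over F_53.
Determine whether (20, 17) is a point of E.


Check whether y^2 = x^3 + 1 x + 20 (mod 53) for (x, y) = (20, 17).
LHS: y^2 = 17^2 mod 53 = 24
RHS: x^3 + 1 x + 20 = 20^3 + 1*20 + 20 mod 53 = 37
LHS != RHS

No, not on the curve


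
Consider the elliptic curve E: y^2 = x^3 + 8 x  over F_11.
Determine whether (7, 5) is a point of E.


Check whether y^2 = x^3 + 8 x + 0 (mod 11) for (x, y) = (7, 5).
LHS: y^2 = 5^2 mod 11 = 3
RHS: x^3 + 8 x + 0 = 7^3 + 8*7 + 0 mod 11 = 3
LHS = RHS

Yes, on the curve


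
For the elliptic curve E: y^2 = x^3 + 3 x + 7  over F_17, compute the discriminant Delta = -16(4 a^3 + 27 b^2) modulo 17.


4 a^3 + 27 b^2 = 4*3^3 + 27*7^2 = 108 + 1323 = 1431
Delta = -16 * (1431) = -22896
Delta mod 17 = 3

Delta = 3 (mod 17)


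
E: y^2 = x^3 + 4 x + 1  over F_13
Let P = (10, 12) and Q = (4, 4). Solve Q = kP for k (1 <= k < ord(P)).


Enumerate multiples of P until we hit Q = (4, 4):
  1P = (10, 12)
  2P = (9, 5)
  3P = (4, 4)
Match found at i = 3.

k = 3


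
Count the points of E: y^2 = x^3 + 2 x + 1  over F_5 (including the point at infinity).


For each x in F_5, count y with y^2 = x^3 + 2 x + 1 mod 5:
  x = 0: RHS = 1, y in [1, 4]  -> 2 point(s)
  x = 1: RHS = 4, y in [2, 3]  -> 2 point(s)
  x = 3: RHS = 4, y in [2, 3]  -> 2 point(s)
Affine points: 6. Add the point at infinity: total = 7.

#E(F_5) = 7


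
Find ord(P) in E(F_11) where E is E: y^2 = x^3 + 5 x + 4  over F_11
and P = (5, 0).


Compute successive multiples of P until we hit O:
  1P = (5, 0)
  2P = O

ord(P) = 2


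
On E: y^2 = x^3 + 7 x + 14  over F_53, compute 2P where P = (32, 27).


Doubling: s = (3 x1^2 + a) / (2 y1)
s = (3*32^2 + 7) / (2*27) mod 53 = 5
x3 = s^2 - 2 x1 mod 53 = 5^2 - 2*32 = 14
y3 = s (x1 - x3) - y1 mod 53 = 5 * (32 - 14) - 27 = 10

2P = (14, 10)


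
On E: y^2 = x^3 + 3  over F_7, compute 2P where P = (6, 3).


k = 2 = 10_2 (binary, LSB first: 01)
Double-and-add from P = (6, 3):
  bit 0 = 0: acc unchanged = O
  bit 1 = 1: acc = O + (4, 5) = (4, 5)

2P = (4, 5)


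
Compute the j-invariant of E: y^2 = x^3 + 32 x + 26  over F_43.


Delta = -16(4 a^3 + 27 b^2) mod 43 = 25
-1728 * (4 a)^3 = -1728 * (4*32)^3 mod 43 = 8
j = 8 * 25^(-1) mod 43 = 33

j = 33 (mod 43)


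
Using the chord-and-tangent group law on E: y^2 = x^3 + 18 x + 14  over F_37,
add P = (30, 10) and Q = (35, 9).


P != Q, so use the chord formula.
s = (y2 - y1) / (x2 - x1) = (36) / (5) mod 37 = 22
x3 = s^2 - x1 - x2 mod 37 = 22^2 - 30 - 35 = 12
y3 = s (x1 - x3) - y1 mod 37 = 22 * (30 - 12) - 10 = 16

P + Q = (12, 16)


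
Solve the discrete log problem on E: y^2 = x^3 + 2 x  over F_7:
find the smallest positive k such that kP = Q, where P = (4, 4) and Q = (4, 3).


Enumerate multiples of P until we hit Q = (4, 3):
  1P = (4, 4)
  2P = (0, 0)
  3P = (4, 3)
Match found at i = 3.

k = 3


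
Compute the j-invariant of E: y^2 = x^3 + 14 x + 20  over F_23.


Delta = -16(4 a^3 + 27 b^2) mod 23 = 11
-1728 * (4 a)^3 = -1728 * (4*14)^3 mod 23 = 13
j = 13 * 11^(-1) mod 23 = 20

j = 20 (mod 23)


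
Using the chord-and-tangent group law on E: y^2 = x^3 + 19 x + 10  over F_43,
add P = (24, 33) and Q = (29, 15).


P != Q, so use the chord formula.
s = (y2 - y1) / (x2 - x1) = (25) / (5) mod 43 = 5
x3 = s^2 - x1 - x2 mod 43 = 5^2 - 24 - 29 = 15
y3 = s (x1 - x3) - y1 mod 43 = 5 * (24 - 15) - 33 = 12

P + Q = (15, 12)


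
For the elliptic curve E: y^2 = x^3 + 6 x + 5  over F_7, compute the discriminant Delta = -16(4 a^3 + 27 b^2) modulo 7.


4 a^3 + 27 b^2 = 4*6^3 + 27*5^2 = 864 + 675 = 1539
Delta = -16 * (1539) = -24624
Delta mod 7 = 2

Delta = 2 (mod 7)


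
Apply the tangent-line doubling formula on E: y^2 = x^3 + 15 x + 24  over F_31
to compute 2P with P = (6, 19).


Doubling: s = (3 x1^2 + a) / (2 y1)
s = (3*6^2 + 15) / (2*19) mod 31 = 22
x3 = s^2 - 2 x1 mod 31 = 22^2 - 2*6 = 7
y3 = s (x1 - x3) - y1 mod 31 = 22 * (6 - 7) - 19 = 21

2P = (7, 21)


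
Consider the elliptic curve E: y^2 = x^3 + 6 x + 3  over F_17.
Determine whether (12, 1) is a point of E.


Check whether y^2 = x^3 + 6 x + 3 (mod 17) for (x, y) = (12, 1).
LHS: y^2 = 1^2 mod 17 = 1
RHS: x^3 + 6 x + 3 = 12^3 + 6*12 + 3 mod 17 = 1
LHS = RHS

Yes, on the curve


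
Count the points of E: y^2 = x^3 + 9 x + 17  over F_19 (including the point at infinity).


For each x in F_19, count y with y^2 = x^3 + 9 x + 17 mod 19:
  x = 0: RHS = 17, y in [6, 13]  -> 2 point(s)
  x = 2: RHS = 5, y in [9, 10]  -> 2 point(s)
  x = 5: RHS = 16, y in [4, 15]  -> 2 point(s)
  x = 7: RHS = 5, y in [9, 10]  -> 2 point(s)
  x = 10: RHS = 5, y in [9, 10]  -> 2 point(s)
  x = 16: RHS = 1, y in [1, 18]  -> 2 point(s)
  x = 18: RHS = 7, y in [8, 11]  -> 2 point(s)
Affine points: 14. Add the point at infinity: total = 15.

#E(F_19) = 15


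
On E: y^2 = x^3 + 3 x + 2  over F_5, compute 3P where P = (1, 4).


k = 3 = 11_2 (binary, LSB first: 11)
Double-and-add from P = (1, 4):
  bit 0 = 1: acc = O + (1, 4) = (1, 4)
  bit 1 = 1: acc = (1, 4) + (2, 4) = (2, 1)

3P = (2, 1)


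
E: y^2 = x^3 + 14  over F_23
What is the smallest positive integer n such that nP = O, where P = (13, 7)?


Compute successive multiples of P until we hit O:
  1P = (13, 7)
  2P = (22, 17)
  3P = (4, 3)
  4P = (15, 10)
  5P = (3, 8)
  6P = (10, 18)
  7P = (16, 4)
  8P = (18, 21)
  ... (continuing to 24P)
  24P = O

ord(P) = 24


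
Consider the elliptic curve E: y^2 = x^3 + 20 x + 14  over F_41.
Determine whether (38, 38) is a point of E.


Check whether y^2 = x^3 + 20 x + 14 (mod 41) for (x, y) = (38, 38).
LHS: y^2 = 38^2 mod 41 = 9
RHS: x^3 + 20 x + 14 = 38^3 + 20*38 + 14 mod 41 = 9
LHS = RHS

Yes, on the curve


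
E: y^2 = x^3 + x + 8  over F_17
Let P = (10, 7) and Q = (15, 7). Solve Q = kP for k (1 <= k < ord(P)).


Enumerate multiples of P until we hit Q = (15, 7):
  1P = (10, 7)
  2P = (13, 5)
  3P = (2, 16)
  4P = (6, 14)
  5P = (3, 2)
  6P = (0, 5)
  7P = (5, 11)
  8P = (4, 12)
  9P = (7, 16)
  10P = (9, 7)
  11P = (15, 10)
  12P = (8, 1)
  13P = (8, 16)
  14P = (15, 7)
Match found at i = 14.

k = 14


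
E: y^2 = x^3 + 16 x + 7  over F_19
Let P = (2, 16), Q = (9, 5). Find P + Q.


P != Q, so use the chord formula.
s = (y2 - y1) / (x2 - x1) = (8) / (7) mod 19 = 12
x3 = s^2 - x1 - x2 mod 19 = 12^2 - 2 - 9 = 0
y3 = s (x1 - x3) - y1 mod 19 = 12 * (2 - 0) - 16 = 8

P + Q = (0, 8)


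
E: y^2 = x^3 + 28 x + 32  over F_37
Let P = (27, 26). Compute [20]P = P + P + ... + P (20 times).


k = 20 = 10100_2 (binary, LSB first: 00101)
Double-and-add from P = (27, 26):
  bit 0 = 0: acc unchanged = O
  bit 1 = 0: acc unchanged = O
  bit 2 = 1: acc = O + (26, 24) = (26, 24)
  bit 3 = 0: acc unchanged = (26, 24)
  bit 4 = 1: acc = (26, 24) + (8, 18) = (36, 22)

20P = (36, 22)


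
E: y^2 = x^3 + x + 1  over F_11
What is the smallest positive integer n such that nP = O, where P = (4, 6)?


Compute successive multiples of P until we hit O:
  1P = (4, 6)
  2P = (6, 6)
  3P = (1, 5)
  4P = (0, 10)
  5P = (8, 9)
  6P = (3, 3)
  7P = (2, 0)
  8P = (3, 8)
  ... (continuing to 14P)
  14P = O

ord(P) = 14


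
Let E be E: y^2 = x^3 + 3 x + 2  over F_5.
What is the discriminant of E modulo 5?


4 a^3 + 27 b^2 = 4*3^3 + 27*2^2 = 108 + 108 = 216
Delta = -16 * (216) = -3456
Delta mod 5 = 4

Delta = 4 (mod 5)


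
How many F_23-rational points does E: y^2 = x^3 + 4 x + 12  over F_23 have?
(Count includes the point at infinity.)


For each x in F_23, count y with y^2 = x^3 + 4 x + 12 mod 23:
  x = 0: RHS = 12, y in [9, 14]  -> 2 point(s)
  x = 4: RHS = 0, y in [0]  -> 1 point(s)
  x = 8: RHS = 4, y in [2, 21]  -> 2 point(s)
  x = 9: RHS = 18, y in [8, 15]  -> 2 point(s)
  x = 14: RHS = 6, y in [11, 12]  -> 2 point(s)
  x = 16: RHS = 9, y in [3, 20]  -> 2 point(s)
  x = 17: RHS = 2, y in [5, 18]  -> 2 point(s)
  x = 19: RHS = 1, y in [1, 22]  -> 2 point(s)
Affine points: 15. Add the point at infinity: total = 16.

#E(F_23) = 16


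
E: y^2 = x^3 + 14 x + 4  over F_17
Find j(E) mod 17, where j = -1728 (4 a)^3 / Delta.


Delta = -16(4 a^3 + 27 b^2) mod 17 = 1
-1728 * (4 a)^3 = -1728 * (4*14)^3 mod 17 = 2
j = 2 * 1^(-1) mod 17 = 2

j = 2 (mod 17)


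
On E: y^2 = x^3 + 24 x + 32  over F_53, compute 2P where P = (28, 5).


Doubling: s = (3 x1^2 + a) / (2 y1)
s = (3*28^2 + 24) / (2*5) mod 53 = 15
x3 = s^2 - 2 x1 mod 53 = 15^2 - 2*28 = 10
y3 = s (x1 - x3) - y1 mod 53 = 15 * (28 - 10) - 5 = 0

2P = (10, 0)


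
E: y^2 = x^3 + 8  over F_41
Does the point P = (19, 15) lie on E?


Check whether y^2 = x^3 + 0 x + 8 (mod 41) for (x, y) = (19, 15).
LHS: y^2 = 15^2 mod 41 = 20
RHS: x^3 + 0 x + 8 = 19^3 + 0*19 + 8 mod 41 = 20
LHS = RHS

Yes, on the curve


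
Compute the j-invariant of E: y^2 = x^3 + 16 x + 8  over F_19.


Delta = -16(4 a^3 + 27 b^2) mod 19 = 15
-1728 * (4 a)^3 = -1728 * (4*16)^3 mod 19 = 1
j = 1 * 15^(-1) mod 19 = 14

j = 14 (mod 19)


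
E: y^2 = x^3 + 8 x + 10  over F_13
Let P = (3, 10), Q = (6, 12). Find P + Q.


P != Q, so use the chord formula.
s = (y2 - y1) / (x2 - x1) = (2) / (3) mod 13 = 5
x3 = s^2 - x1 - x2 mod 13 = 5^2 - 3 - 6 = 3
y3 = s (x1 - x3) - y1 mod 13 = 5 * (3 - 3) - 10 = 3

P + Q = (3, 3)


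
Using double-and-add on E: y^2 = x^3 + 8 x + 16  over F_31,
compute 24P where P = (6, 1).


k = 24 = 11000_2 (binary, LSB first: 00011)
Double-and-add from P = (6, 1):
  bit 0 = 0: acc unchanged = O
  bit 1 = 0: acc unchanged = O
  bit 2 = 0: acc unchanged = O
  bit 3 = 1: acc = O + (3, 6) = (3, 6)
  bit 4 = 1: acc = (3, 6) + (1, 5) = (4, 9)

24P = (4, 9)


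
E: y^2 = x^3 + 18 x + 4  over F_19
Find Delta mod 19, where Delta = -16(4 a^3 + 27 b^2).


4 a^3 + 27 b^2 = 4*18^3 + 27*4^2 = 23328 + 432 = 23760
Delta = -16 * (23760) = -380160
Delta mod 19 = 11

Delta = 11 (mod 19)


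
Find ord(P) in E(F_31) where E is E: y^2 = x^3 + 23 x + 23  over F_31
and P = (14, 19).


Compute successive multiples of P until we hit O:
  1P = (14, 19)
  2P = (23, 28)
  3P = (26, 0)
  4P = (23, 3)
  5P = (14, 12)
  6P = O

ord(P) = 6


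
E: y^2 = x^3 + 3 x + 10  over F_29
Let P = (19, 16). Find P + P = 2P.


Doubling: s = (3 x1^2 + a) / (2 y1)
s = (3*19^2 + 3) / (2*16) mod 29 = 14
x3 = s^2 - 2 x1 mod 29 = 14^2 - 2*19 = 13
y3 = s (x1 - x3) - y1 mod 29 = 14 * (19 - 13) - 16 = 10

2P = (13, 10)


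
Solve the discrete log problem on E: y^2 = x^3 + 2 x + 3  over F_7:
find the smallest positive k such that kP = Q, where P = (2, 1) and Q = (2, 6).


Enumerate multiples of P until we hit Q = (2, 6):
  1P = (2, 1)
  2P = (3, 6)
  3P = (6, 0)
  4P = (3, 1)
  5P = (2, 6)
Match found at i = 5.

k = 5


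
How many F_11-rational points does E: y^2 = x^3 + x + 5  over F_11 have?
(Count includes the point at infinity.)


For each x in F_11, count y with y^2 = x^3 + 1 x + 5 mod 11:
  x = 0: RHS = 5, y in [4, 7]  -> 2 point(s)
  x = 2: RHS = 4, y in [2, 9]  -> 2 point(s)
  x = 5: RHS = 3, y in [5, 6]  -> 2 point(s)
  x = 7: RHS = 3, y in [5, 6]  -> 2 point(s)
  x = 10: RHS = 3, y in [5, 6]  -> 2 point(s)
Affine points: 10. Add the point at infinity: total = 11.

#E(F_11) = 11


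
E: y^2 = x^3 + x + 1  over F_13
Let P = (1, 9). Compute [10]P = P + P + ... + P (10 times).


k = 10 = 1010_2 (binary, LSB first: 0101)
Double-and-add from P = (1, 9):
  bit 0 = 0: acc unchanged = O
  bit 1 = 1: acc = O + (8, 1) = (8, 1)
  bit 2 = 0: acc unchanged = (8, 1)
  bit 3 = 1: acc = (8, 1) + (4, 11) = (4, 2)

10P = (4, 2)


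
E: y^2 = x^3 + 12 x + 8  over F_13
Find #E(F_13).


For each x in F_13, count y with y^2 = x^3 + 12 x + 8 mod 13:
  x = 2: RHS = 1, y in [1, 12]  -> 2 point(s)
  x = 4: RHS = 3, y in [4, 9]  -> 2 point(s)
  x = 6: RHS = 10, y in [6, 7]  -> 2 point(s)
  x = 9: RHS = 0, y in [0]  -> 1 point(s)
  x = 10: RHS = 10, y in [6, 7]  -> 2 point(s)
Affine points: 9. Add the point at infinity: total = 10.

#E(F_13) = 10


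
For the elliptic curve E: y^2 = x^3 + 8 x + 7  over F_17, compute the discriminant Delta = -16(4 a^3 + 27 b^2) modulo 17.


4 a^3 + 27 b^2 = 4*8^3 + 27*7^2 = 2048 + 1323 = 3371
Delta = -16 * (3371) = -53936
Delta mod 17 = 5

Delta = 5 (mod 17)


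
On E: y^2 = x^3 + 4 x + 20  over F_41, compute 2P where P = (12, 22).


Doubling: s = (3 x1^2 + a) / (2 y1)
s = (3*12^2 + 4) / (2*22) mod 41 = 36
x3 = s^2 - 2 x1 mod 41 = 36^2 - 2*12 = 1
y3 = s (x1 - x3) - y1 mod 41 = 36 * (12 - 1) - 22 = 5

2P = (1, 5)


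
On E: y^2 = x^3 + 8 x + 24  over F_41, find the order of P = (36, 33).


Compute successive multiples of P until we hit O:
  1P = (36, 33)
  2P = (6, 1)
  3P = (20, 36)
  4P = (31, 25)
  5P = (11, 7)
  6P = (37, 25)
  7P = (32, 17)
  8P = (30, 32)
  ... (continuing to 36P)
  36P = O

ord(P) = 36


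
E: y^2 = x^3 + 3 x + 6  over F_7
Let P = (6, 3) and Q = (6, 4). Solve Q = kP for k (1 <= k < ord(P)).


Enumerate multiples of P until we hit Q = (6, 4):
  1P = (6, 3)
  2P = (3, 0)
  3P = (6, 4)
Match found at i = 3.

k = 3


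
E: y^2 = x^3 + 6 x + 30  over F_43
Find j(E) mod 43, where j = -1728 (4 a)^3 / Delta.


Delta = -16(4 a^3 + 27 b^2) mod 43 = 28
-1728 * (4 a)^3 = -1728 * (4*6)^3 mod 43 = 4
j = 4 * 28^(-1) mod 43 = 37

j = 37 (mod 43)


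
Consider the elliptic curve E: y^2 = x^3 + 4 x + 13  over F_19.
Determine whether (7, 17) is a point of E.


Check whether y^2 = x^3 + 4 x + 13 (mod 19) for (x, y) = (7, 17).
LHS: y^2 = 17^2 mod 19 = 4
RHS: x^3 + 4 x + 13 = 7^3 + 4*7 + 13 mod 19 = 4
LHS = RHS

Yes, on the curve


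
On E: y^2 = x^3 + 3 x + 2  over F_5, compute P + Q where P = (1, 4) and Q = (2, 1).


P != Q, so use the chord formula.
s = (y2 - y1) / (x2 - x1) = (2) / (1) mod 5 = 2
x3 = s^2 - x1 - x2 mod 5 = 2^2 - 1 - 2 = 1
y3 = s (x1 - x3) - y1 mod 5 = 2 * (1 - 1) - 4 = 1

P + Q = (1, 1)


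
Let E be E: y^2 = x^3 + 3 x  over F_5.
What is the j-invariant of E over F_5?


Delta = -16(4 a^3 + 27 b^2) mod 5 = 2
-1728 * (4 a)^3 = -1728 * (4*3)^3 mod 5 = 1
j = 1 * 2^(-1) mod 5 = 3

j = 3 (mod 5)


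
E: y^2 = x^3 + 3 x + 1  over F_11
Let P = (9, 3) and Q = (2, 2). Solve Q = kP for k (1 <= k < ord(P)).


Enumerate multiples of P until we hit Q = (2, 2):
  1P = (9, 3)
  2P = (2, 9)
  3P = (5, 3)
  4P = (8, 8)
  5P = (8, 3)
  6P = (5, 8)
  7P = (2, 2)
Match found at i = 7.

k = 7


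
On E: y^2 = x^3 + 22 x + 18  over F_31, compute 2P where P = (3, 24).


Doubling: s = (3 x1^2 + a) / (2 y1)
s = (3*3^2 + 22) / (2*24) mod 31 = 12
x3 = s^2 - 2 x1 mod 31 = 12^2 - 2*3 = 14
y3 = s (x1 - x3) - y1 mod 31 = 12 * (3 - 14) - 24 = 30

2P = (14, 30)


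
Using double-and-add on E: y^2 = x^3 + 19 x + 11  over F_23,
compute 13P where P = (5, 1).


k = 13 = 1101_2 (binary, LSB first: 1011)
Double-and-add from P = (5, 1):
  bit 0 = 1: acc = O + (5, 1) = (5, 1)
  bit 1 = 0: acc unchanged = (5, 1)
  bit 2 = 1: acc = (5, 1) + (4, 17) = (17, 7)
  bit 3 = 1: acc = (17, 7) + (8, 13) = (1, 13)

13P = (1, 13)


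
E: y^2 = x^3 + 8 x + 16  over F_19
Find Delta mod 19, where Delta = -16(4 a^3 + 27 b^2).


4 a^3 + 27 b^2 = 4*8^3 + 27*16^2 = 2048 + 6912 = 8960
Delta = -16 * (8960) = -143360
Delta mod 19 = 14

Delta = 14 (mod 19)


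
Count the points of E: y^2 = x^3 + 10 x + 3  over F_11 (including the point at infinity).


For each x in F_11, count y with y^2 = x^3 + 10 x + 3 mod 11:
  x = 0: RHS = 3, y in [5, 6]  -> 2 point(s)
  x = 1: RHS = 3, y in [5, 6]  -> 2 point(s)
  x = 2: RHS = 9, y in [3, 8]  -> 2 point(s)
  x = 3: RHS = 5, y in [4, 7]  -> 2 point(s)
  x = 6: RHS = 4, y in [2, 9]  -> 2 point(s)
  x = 7: RHS = 9, y in [3, 8]  -> 2 point(s)
  x = 8: RHS = 1, y in [1, 10]  -> 2 point(s)
  x = 10: RHS = 3, y in [5, 6]  -> 2 point(s)
Affine points: 16. Add the point at infinity: total = 17.

#E(F_11) = 17


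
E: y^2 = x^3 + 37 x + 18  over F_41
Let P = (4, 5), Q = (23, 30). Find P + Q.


P != Q, so use the chord formula.
s = (y2 - y1) / (x2 - x1) = (25) / (19) mod 41 = 38
x3 = s^2 - x1 - x2 mod 41 = 38^2 - 4 - 23 = 23
y3 = s (x1 - x3) - y1 mod 41 = 38 * (4 - 23) - 5 = 11

P + Q = (23, 11)


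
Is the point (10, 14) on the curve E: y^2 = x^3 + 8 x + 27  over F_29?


Check whether y^2 = x^3 + 8 x + 27 (mod 29) for (x, y) = (10, 14).
LHS: y^2 = 14^2 mod 29 = 22
RHS: x^3 + 8 x + 27 = 10^3 + 8*10 + 27 mod 29 = 5
LHS != RHS

No, not on the curve


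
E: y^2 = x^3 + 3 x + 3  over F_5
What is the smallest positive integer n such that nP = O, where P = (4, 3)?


Compute successive multiples of P until we hit O:
  1P = (4, 3)
  2P = (3, 3)
  3P = (3, 2)
  4P = (4, 2)
  5P = O

ord(P) = 5


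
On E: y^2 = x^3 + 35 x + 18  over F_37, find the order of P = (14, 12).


Compute successive multiples of P until we hit O:
  1P = (14, 12)
  2P = (16, 7)
  3P = (4, 0)
  4P = (16, 30)
  5P = (14, 25)
  6P = O

ord(P) = 6


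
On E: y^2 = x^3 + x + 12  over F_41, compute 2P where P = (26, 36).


Doubling: s = (3 x1^2 + a) / (2 y1)
s = (3*26^2 + 1) / (2*36) mod 41 = 39
x3 = s^2 - 2 x1 mod 41 = 39^2 - 2*26 = 34
y3 = s (x1 - x3) - y1 mod 41 = 39 * (26 - 34) - 36 = 21

2P = (34, 21)


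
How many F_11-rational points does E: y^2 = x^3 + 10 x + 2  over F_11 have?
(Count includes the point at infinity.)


For each x in F_11, count y with y^2 = x^3 + 10 x + 2 mod 11:
  x = 3: RHS = 4, y in [2, 9]  -> 2 point(s)
  x = 5: RHS = 1, y in [1, 10]  -> 2 point(s)
  x = 6: RHS = 3, y in [5, 6]  -> 2 point(s)
  x = 8: RHS = 0, y in [0]  -> 1 point(s)
Affine points: 7. Add the point at infinity: total = 8.

#E(F_11) = 8


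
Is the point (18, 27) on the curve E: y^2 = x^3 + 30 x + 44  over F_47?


Check whether y^2 = x^3 + 30 x + 44 (mod 47) for (x, y) = (18, 27).
LHS: y^2 = 27^2 mod 47 = 24
RHS: x^3 + 30 x + 44 = 18^3 + 30*18 + 44 mod 47 = 24
LHS = RHS

Yes, on the curve


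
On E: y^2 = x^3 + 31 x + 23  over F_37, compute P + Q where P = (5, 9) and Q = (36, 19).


P != Q, so use the chord formula.
s = (y2 - y1) / (x2 - x1) = (10) / (31) mod 37 = 23
x3 = s^2 - x1 - x2 mod 37 = 23^2 - 5 - 36 = 7
y3 = s (x1 - x3) - y1 mod 37 = 23 * (5 - 7) - 9 = 19

P + Q = (7, 19)


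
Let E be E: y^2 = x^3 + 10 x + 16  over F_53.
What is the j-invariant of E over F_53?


Delta = -16(4 a^3 + 27 b^2) mod 53 = 43
-1728 * (4 a)^3 = -1728 * (4*10)^3 mod 53 = 26
j = 26 * 43^(-1) mod 53 = 8

j = 8 (mod 53)


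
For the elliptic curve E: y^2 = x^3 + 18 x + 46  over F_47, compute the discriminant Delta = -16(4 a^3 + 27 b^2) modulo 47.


4 a^3 + 27 b^2 = 4*18^3 + 27*46^2 = 23328 + 57132 = 80460
Delta = -16 * (80460) = -1287360
Delta mod 47 = 17

Delta = 17 (mod 47)


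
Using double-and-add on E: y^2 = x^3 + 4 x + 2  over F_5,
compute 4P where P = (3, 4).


k = 4 = 100_2 (binary, LSB first: 001)
Double-and-add from P = (3, 4):
  bit 0 = 0: acc unchanged = O
  bit 1 = 0: acc unchanged = O
  bit 2 = 1: acc = O + (3, 4) = (3, 4)

4P = (3, 4)


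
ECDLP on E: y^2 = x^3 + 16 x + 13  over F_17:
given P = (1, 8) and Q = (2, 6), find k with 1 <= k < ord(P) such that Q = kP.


Enumerate multiples of P until we hit Q = (2, 6):
  1P = (1, 8)
  2P = (2, 11)
  3P = (6, 11)
  4P = (9, 11)
  5P = (9, 6)
  6P = (6, 6)
  7P = (2, 6)
Match found at i = 7.

k = 7


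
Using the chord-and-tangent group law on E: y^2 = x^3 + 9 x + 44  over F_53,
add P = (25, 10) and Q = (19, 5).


P != Q, so use the chord formula.
s = (y2 - y1) / (x2 - x1) = (48) / (47) mod 53 = 45
x3 = s^2 - x1 - x2 mod 53 = 45^2 - 25 - 19 = 20
y3 = s (x1 - x3) - y1 mod 53 = 45 * (25 - 20) - 10 = 3

P + Q = (20, 3)


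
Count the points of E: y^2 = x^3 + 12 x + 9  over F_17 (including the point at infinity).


For each x in F_17, count y with y^2 = x^3 + 12 x + 9 mod 17:
  x = 0: RHS = 9, y in [3, 14]  -> 2 point(s)
  x = 3: RHS = 4, y in [2, 15]  -> 2 point(s)
  x = 4: RHS = 2, y in [6, 11]  -> 2 point(s)
  x = 6: RHS = 8, y in [5, 12]  -> 2 point(s)
  x = 9: RHS = 13, y in [8, 9]  -> 2 point(s)
  x = 13: RHS = 16, y in [4, 13]  -> 2 point(s)
  x = 16: RHS = 13, y in [8, 9]  -> 2 point(s)
Affine points: 14. Add the point at infinity: total = 15.

#E(F_17) = 15


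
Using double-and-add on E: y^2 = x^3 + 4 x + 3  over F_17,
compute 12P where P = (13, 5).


k = 12 = 1100_2 (binary, LSB first: 0011)
Double-and-add from P = (13, 5):
  bit 0 = 0: acc unchanged = O
  bit 1 = 0: acc unchanged = O
  bit 2 = 1: acc = O + (15, 15) = (15, 15)
  bit 3 = 1: acc = (15, 15) + (3, 5) = (3, 12)

12P = (3, 12)


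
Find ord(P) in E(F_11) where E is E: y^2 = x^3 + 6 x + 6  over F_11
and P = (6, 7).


Compute successive multiples of P until we hit O:
  1P = (6, 7)
  2P = (2, 2)
  3P = (8, 7)
  4P = (8, 4)
  5P = (2, 9)
  6P = (6, 4)
  7P = O

ord(P) = 7


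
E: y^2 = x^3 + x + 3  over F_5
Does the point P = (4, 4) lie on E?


Check whether y^2 = x^3 + 1 x + 3 (mod 5) for (x, y) = (4, 4).
LHS: y^2 = 4^2 mod 5 = 1
RHS: x^3 + 1 x + 3 = 4^3 + 1*4 + 3 mod 5 = 1
LHS = RHS

Yes, on the curve
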